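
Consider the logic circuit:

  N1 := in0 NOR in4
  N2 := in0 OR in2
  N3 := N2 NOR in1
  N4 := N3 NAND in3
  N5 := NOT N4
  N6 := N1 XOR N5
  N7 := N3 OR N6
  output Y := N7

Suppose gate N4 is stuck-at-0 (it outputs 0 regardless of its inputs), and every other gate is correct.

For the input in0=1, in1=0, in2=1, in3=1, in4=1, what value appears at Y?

1

Propagate with N4 forced: N1=0, N2=1, N3=0, N4=0 [stuck-at-0], N5=1, N6=1, N7=1.
So Y = 1. (Without the fault it would be 0.)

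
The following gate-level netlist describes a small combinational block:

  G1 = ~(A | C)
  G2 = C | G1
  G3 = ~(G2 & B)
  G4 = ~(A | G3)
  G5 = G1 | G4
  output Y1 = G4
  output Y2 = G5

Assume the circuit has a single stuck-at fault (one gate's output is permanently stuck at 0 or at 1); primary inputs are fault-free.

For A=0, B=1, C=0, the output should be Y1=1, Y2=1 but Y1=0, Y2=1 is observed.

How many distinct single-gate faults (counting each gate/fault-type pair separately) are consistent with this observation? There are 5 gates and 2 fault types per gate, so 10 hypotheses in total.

Fault-free: G1=1, G2=1, G3=0, G4=1, G5=1 → Y1=1, Y2=1. Observed Y1=0, Y2=1.
  G1 stuck-at-0: output Y1=0, Y2=0 ✗
  G1 stuck-at-1: output Y1=1, Y2=1 ✗
  G2 stuck-at-0: output Y1=0, Y2=1 ✓
  G2 stuck-at-1: output Y1=1, Y2=1 ✗
  G3 stuck-at-0: output Y1=1, Y2=1 ✗
  G3 stuck-at-1: output Y1=0, Y2=1 ✓
  G4 stuck-at-0: output Y1=0, Y2=1 ✓
  G4 stuck-at-1: output Y1=1, Y2=1 ✗
  G5 stuck-at-0: output Y1=1, Y2=0 ✗
  G5 stuck-at-1: output Y1=1, Y2=1 ✗
Consistent faults: {G2 stuck-at-0, G3 stuck-at-1, G4 stuck-at-0} — 3 in all.

3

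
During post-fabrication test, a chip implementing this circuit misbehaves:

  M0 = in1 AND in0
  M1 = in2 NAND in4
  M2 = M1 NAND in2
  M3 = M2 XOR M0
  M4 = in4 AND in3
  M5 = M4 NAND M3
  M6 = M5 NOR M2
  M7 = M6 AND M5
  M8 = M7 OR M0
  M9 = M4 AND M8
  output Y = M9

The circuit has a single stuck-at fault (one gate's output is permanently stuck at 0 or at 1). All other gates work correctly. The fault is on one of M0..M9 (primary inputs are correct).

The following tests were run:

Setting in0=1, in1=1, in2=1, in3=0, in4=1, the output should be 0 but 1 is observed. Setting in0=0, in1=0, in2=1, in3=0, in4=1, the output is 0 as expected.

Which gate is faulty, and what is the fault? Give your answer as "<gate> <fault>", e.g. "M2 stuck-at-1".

Fault-free values for test 1 (in0=1, in1=1, in2=1, in3=0, in4=1): M0=1, M1=0, M2=1, M3=0, M4=0, M5=1, M6=0, M7=0, M8=1, M9=0, giving Y=0. Observed 1.
Test 1: faults giving observed 1 are {M4 stuck-at-1, M9 stuck-at-1}.
Test 2 (in0=0, in1=0, in2=1, in3=0, in4=1): fault-free M0=0, M1=0, M2=1, M3=1, M4=0, M5=1, M6=0, M7=0, M8=0, M9=0 → 0; observed 0. Eliminates M9 stuck-at-1.
Only M4 stuck-at-1 is consistent with every test.

M4 stuck-at-1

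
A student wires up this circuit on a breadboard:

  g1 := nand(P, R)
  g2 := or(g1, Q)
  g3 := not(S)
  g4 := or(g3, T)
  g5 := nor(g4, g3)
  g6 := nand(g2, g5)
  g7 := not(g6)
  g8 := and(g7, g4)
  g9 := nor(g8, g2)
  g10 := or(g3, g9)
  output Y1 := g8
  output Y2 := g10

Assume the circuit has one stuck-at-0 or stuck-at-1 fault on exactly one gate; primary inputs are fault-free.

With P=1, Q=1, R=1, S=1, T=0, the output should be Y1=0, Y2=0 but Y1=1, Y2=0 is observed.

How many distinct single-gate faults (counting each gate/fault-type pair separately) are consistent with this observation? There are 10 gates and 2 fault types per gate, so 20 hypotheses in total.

Fault-free: g1=0, g2=1, g3=0, g4=0, g5=1, g6=0, g7=1, g8=0, g9=0, g10=0 → Y1=0, Y2=0. Observed Y1=1, Y2=0.
  g1: none of the 2 fault types match ✗
  g2: none of the 2 fault types match ✗
  g3: none of the 2 fault types match ✗
  g4: none of the 2 fault types match ✗
  g5: none of the 2 fault types match ✗
  g6: none of the 2 fault types match ✗
  g7: none of the 2 fault types match ✗
  g8: stuck-at-1 ✓; others ✗
  g9: none of the 2 fault types match ✗
  g10: none of the 2 fault types match ✗
Consistent faults: {g8 stuck-at-1} — 1 in all.

1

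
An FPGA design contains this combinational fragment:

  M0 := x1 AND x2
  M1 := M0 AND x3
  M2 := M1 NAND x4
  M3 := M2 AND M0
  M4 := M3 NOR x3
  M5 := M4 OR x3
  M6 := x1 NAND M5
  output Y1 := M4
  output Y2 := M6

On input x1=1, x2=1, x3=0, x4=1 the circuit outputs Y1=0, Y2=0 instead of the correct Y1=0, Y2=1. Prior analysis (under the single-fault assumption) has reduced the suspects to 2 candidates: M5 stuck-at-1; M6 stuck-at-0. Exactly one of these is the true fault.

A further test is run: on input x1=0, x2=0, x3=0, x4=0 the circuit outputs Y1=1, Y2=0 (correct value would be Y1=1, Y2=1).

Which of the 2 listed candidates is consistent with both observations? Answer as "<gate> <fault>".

Evaluate each candidate on input x1=0, x2=0, x3=0, x4=0:
  M5 stuck-at-1: M0=0, M1=0, M2=1, M3=0, M4=1, M5=1 [stuck-at-1], M6=1 → Y1=1, Y2=1 — eliminated
  M6 stuck-at-0: M0=0, M1=0, M2=1, M3=0, M4=1, M5=1, M6=0 [stuck-at-0] → Y1=1, Y2=0 — matches
Only M6 stuck-at-0 reproduces the observed Y1=1, Y2=0.

M6 stuck-at-0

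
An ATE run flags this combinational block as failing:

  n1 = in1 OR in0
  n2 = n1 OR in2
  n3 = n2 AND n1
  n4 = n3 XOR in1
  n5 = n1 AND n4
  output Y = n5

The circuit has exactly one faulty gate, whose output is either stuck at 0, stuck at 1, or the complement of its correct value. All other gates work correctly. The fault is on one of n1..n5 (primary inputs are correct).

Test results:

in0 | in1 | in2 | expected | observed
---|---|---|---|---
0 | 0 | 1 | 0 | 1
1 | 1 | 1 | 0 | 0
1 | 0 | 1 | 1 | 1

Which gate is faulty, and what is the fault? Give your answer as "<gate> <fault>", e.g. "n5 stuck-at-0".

Fault-free values for test 1 (in0=0, in1=0, in2=1): n1=0, n2=1, n3=0, n4=0, n5=0, giving Y=0. Observed 1.
Test 1: faults giving observed 1 are {n1 stuck-at-1, n1 inverted output, n5 stuck-at-1, n5 inverted output}.
Test 2 (in0=1, in1=1, in2=1): fault-free n1=1, n2=1, n3=1, n4=0, n5=0 → 0; observed 0. Eliminates n5 stuck-at-1, n5 inverted output.
Test 3 (in0=1, in1=0, in2=1): fault-free n1=1, n2=1, n3=1, n4=1, n5=1 → 1; observed 1. Eliminates n1 inverted output.
Only n1 stuck-at-1 is consistent with every test.

n1 stuck-at-1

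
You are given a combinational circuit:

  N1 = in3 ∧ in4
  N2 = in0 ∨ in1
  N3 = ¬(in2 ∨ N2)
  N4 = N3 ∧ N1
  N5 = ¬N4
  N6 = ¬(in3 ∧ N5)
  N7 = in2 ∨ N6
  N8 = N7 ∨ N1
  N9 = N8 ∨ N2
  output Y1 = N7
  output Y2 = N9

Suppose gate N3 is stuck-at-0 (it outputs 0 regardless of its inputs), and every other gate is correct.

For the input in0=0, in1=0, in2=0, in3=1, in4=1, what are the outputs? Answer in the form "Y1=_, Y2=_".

Y1=0, Y2=1

Propagate with N3 forced: N1=1, N2=0, N3=0 [stuck-at-0], N4=0, N5=1, N6=0, N7=0, N8=1, N9=1.
So the outputs are Y1=0, Y2=1. (Without the fault they would be Y1=1, Y2=1.)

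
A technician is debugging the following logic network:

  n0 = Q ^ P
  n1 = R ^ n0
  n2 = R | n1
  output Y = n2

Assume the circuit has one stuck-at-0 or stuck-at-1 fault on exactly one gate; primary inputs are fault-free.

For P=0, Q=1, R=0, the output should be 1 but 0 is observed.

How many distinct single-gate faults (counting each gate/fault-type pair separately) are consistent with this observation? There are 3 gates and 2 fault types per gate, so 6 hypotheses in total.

Fault-free: n0=1, n1=1, n2=1 → 1. Observed 0.
  n0 stuck-at-0: output 0 ✓
  n0 stuck-at-1: output 1 ✗
  n1 stuck-at-0: output 0 ✓
  n1 stuck-at-1: output 1 ✗
  n2 stuck-at-0: output 0 ✓
  n2 stuck-at-1: output 1 ✗
Consistent faults: {n0 stuck-at-0, n1 stuck-at-0, n2 stuck-at-0} — 3 in all.

3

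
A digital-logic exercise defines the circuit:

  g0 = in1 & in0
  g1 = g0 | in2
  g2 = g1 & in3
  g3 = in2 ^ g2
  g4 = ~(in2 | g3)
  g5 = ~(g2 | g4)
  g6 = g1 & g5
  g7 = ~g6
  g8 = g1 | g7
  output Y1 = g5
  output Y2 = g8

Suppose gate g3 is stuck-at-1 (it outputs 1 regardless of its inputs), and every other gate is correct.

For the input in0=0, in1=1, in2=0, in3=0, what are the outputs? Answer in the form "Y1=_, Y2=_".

Y1=1, Y2=1

Propagate with g3 forced: g0=0, g1=0, g2=0, g3=1 [stuck-at-1], g4=0, g5=1, g6=0, g7=1, g8=1.
So the outputs are Y1=1, Y2=1. (Without the fault they would be Y1=0, Y2=1.)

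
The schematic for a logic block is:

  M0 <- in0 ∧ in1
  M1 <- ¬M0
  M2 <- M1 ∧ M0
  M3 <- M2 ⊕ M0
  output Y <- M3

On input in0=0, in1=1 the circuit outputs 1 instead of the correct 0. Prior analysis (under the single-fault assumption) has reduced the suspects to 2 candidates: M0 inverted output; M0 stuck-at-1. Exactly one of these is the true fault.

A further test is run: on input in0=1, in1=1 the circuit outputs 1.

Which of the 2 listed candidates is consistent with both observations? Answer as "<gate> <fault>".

M0 stuck-at-1

Evaluate each candidate on input in0=1, in1=1:
  M0 inverted output: M0=0 [inverted output], M1=1, M2=0, M3=0 → 0 — eliminated
  M0 stuck-at-1: M0=1 [stuck-at-1], M1=0, M2=0, M3=1 → 1 — matches
Only M0 stuck-at-1 reproduces the observed 1.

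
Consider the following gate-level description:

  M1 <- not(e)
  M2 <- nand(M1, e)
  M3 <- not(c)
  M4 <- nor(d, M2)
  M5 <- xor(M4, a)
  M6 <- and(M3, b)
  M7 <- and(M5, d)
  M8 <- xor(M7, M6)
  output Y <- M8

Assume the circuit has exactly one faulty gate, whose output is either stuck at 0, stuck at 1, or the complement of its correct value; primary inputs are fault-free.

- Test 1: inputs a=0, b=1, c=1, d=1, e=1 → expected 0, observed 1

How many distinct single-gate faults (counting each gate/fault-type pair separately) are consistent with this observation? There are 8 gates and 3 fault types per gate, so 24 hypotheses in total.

Fault-free: M1=0, M2=1, M3=0, M4=0, M5=0, M6=0, M7=0, M8=0 → 0. Observed 1.
  M1: none of the 3 fault types match ✗
  M2: none of the 3 fault types match ✗
  M3: stuck-at-1, inverted output ✓; others ✗
  M4: stuck-at-1, inverted output ✓; others ✗
  M5: stuck-at-1, inverted output ✓; others ✗
  M6: stuck-at-1, inverted output ✓; others ✗
  M7: stuck-at-1, inverted output ✓; others ✗
  M8: stuck-at-1, inverted output ✓; others ✗
Consistent faults: {M3 stuck-at-1, M3 inverted output, M4 stuck-at-1, M4 inverted output, M5 stuck-at-1, M5 inverted output, M6 stuck-at-1, M6 inverted output, M7 stuck-at-1, M7 inverted output, M8 stuck-at-1, M8 inverted output} — 12 in all.

12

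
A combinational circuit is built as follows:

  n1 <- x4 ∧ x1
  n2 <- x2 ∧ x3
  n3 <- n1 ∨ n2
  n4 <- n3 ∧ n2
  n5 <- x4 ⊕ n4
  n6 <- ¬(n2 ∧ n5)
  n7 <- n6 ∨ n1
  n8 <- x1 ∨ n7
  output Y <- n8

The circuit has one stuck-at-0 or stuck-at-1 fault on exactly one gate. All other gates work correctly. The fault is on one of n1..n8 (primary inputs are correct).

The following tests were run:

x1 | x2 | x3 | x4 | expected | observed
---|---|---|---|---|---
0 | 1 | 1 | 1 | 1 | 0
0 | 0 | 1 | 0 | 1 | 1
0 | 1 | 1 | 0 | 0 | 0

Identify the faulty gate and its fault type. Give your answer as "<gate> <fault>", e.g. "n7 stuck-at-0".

n5 stuck-at-1

Fault-free values for test 1 (x1=0, x2=1, x3=1, x4=1): n1=0, n2=1, n3=1, n4=1, n5=0, n6=1, n7=1, n8=1, giving Y=1. Observed 0.
Test 1: faults giving observed 0 are {n3 stuck-at-0, n4 stuck-at-0, n5 stuck-at-1, n6 stuck-at-0, n7 stuck-at-0, n8 stuck-at-0}.
Test 2 (x1=0, x2=0, x3=1, x4=0): fault-free n1=0, n2=0, n3=0, n4=0, n5=0, n6=1, n7=1, n8=1 → 1; observed 1. Eliminates n6 stuck-at-0, n7 stuck-at-0, n8 stuck-at-0.
Test 3 (x1=0, x2=1, x3=1, x4=0): fault-free n1=0, n2=1, n3=1, n4=1, n5=1, n6=0, n7=0, n8=0 → 0; observed 0. Eliminates n3 stuck-at-0, n4 stuck-at-0.
Only n5 stuck-at-1 is consistent with every test.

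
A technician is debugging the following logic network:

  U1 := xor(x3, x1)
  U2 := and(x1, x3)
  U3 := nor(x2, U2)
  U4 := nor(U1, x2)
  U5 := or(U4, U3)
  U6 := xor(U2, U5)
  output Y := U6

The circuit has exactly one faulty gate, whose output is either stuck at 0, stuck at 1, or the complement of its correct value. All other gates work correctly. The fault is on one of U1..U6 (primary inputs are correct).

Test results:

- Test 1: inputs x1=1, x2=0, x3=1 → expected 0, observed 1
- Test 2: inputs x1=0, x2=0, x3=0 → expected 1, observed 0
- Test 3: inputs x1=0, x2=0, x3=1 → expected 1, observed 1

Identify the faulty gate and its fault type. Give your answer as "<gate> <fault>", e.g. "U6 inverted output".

Fault-free values for test 1 (x1=1, x2=0, x3=1): U1=0, U2=1, U3=0, U4=1, U5=1, U6=0, giving Y=0. Observed 1.
Test 1: faults giving observed 1 are {U1 stuck-at-1, U1 inverted output, U2 stuck-at-0, U2 inverted output, U4 stuck-at-0, U4 inverted output, U5 stuck-at-0, U5 inverted output, U6 stuck-at-1, U6 inverted output}.
Test 2 (x1=0, x2=0, x3=0): fault-free U1=0, U2=0, U3=1, U4=1, U5=1, U6=1 → 1; observed 0. Eliminates U1 stuck-at-1, U1 inverted output, U2 stuck-at-0, U4 stuck-at-0, U4 inverted output, U6 stuck-at-1.
Test 3 (x1=0, x2=0, x3=1): fault-free U1=1, U2=0, U3=1, U4=0, U5=1, U6=1 → 1; observed 1. Eliminates U5 stuck-at-0, U5 inverted output, U6 inverted output.
Only U2 inverted output is consistent with every test.

U2 inverted output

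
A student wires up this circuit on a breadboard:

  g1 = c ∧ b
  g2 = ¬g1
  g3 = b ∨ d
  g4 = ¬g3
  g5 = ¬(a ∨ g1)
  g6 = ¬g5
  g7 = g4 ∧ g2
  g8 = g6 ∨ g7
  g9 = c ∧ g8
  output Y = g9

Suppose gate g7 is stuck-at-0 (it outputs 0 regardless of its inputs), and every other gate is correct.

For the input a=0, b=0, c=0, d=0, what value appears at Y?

0

Propagate with g7 forced: g1=0, g2=1, g3=0, g4=1, g5=1, g6=0, g7=0 [stuck-at-0], g8=0, g9=0.
So Y = 0. (Same as the fault-free value — the fault is masked on this input.)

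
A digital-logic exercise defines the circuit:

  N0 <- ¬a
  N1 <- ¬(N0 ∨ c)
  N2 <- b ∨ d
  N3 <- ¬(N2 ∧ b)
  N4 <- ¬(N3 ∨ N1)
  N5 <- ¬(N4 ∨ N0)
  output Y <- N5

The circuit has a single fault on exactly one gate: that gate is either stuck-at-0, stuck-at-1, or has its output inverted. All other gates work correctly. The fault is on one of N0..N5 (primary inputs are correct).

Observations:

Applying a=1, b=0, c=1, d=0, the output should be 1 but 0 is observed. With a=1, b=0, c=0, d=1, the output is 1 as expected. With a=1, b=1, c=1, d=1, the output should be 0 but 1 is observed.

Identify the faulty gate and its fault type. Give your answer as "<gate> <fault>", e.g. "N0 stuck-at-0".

N3 inverted output

Fault-free values for test 1 (a=1, b=0, c=1, d=0): N0=0, N1=0, N2=0, N3=1, N4=0, N5=1, giving Y=1. Observed 0.
Test 1: faults giving observed 0 are {N0 stuck-at-1, N0 inverted output, N3 stuck-at-0, N3 inverted output, N4 stuck-at-1, N4 inverted output, N5 stuck-at-0, N5 inverted output}.
Test 2 (a=1, b=0, c=0, d=1): fault-free N0=0, N1=1, N2=1, N3=1, N4=0, N5=1 → 1; observed 1. Eliminates N0 stuck-at-1, N0 inverted output, N4 stuck-at-1, N4 inverted output, N5 stuck-at-0, N5 inverted output.
Test 3 (a=1, b=1, c=1, d=1): fault-free N0=0, N1=0, N2=1, N3=0, N4=1, N5=0 → 0; observed 1. Eliminates N3 stuck-at-0.
Only N3 inverted output is consistent with every test.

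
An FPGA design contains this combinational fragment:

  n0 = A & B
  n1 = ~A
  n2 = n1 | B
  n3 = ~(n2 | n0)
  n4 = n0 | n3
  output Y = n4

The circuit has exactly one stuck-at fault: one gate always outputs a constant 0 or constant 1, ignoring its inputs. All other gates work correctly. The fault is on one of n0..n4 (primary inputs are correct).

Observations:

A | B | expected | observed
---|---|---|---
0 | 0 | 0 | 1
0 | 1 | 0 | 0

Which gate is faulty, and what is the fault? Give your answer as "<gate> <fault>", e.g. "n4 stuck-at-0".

Fault-free values for test 1 (A=0, B=0): n0=0, n1=1, n2=1, n3=0, n4=0, giving Y=0. Observed 1.
Test 1: faults giving observed 1 are {n0 stuck-at-1, n1 stuck-at-0, n2 stuck-at-0, n3 stuck-at-1, n4 stuck-at-1}.
Test 2 (A=0, B=1): fault-free n0=0, n1=1, n2=1, n3=0, n4=0 → 0; observed 0. Eliminates n0 stuck-at-1, n2 stuck-at-0, n3 stuck-at-1, n4 stuck-at-1.
Only n1 stuck-at-0 is consistent with every test.

n1 stuck-at-0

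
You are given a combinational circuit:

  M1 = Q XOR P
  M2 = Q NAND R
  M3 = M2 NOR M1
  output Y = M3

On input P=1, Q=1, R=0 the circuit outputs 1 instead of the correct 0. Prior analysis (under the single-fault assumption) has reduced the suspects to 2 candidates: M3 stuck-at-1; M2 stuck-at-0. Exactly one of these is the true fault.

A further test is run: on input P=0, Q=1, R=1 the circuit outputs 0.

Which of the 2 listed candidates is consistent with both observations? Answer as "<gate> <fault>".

M2 stuck-at-0

Evaluate each candidate on input P=0, Q=1, R=1:
  M3 stuck-at-1: M1=1, M2=0, M3=1 [stuck-at-1] → 1 — eliminated
  M2 stuck-at-0: M1=1, M2=0 [stuck-at-0], M3=0 → 0 — matches
Only M2 stuck-at-0 reproduces the observed 0.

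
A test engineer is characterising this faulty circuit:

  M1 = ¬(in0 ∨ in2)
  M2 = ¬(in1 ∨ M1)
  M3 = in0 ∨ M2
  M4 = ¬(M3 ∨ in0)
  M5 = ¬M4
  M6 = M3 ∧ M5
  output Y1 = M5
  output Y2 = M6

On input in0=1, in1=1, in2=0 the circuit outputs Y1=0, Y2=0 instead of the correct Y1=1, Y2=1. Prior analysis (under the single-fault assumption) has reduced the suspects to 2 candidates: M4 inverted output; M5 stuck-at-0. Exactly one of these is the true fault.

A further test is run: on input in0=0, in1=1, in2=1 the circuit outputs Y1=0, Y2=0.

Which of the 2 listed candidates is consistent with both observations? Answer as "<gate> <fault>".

Evaluate each candidate on input in0=0, in1=1, in2=1:
  M4 inverted output: M1=0, M2=0, M3=0, M4=0 [inverted output], M5=1, M6=0 → Y1=1, Y2=0 — eliminated
  M5 stuck-at-0: M1=0, M2=0, M3=0, M4=1, M5=0 [stuck-at-0], M6=0 → Y1=0, Y2=0 — matches
Only M5 stuck-at-0 reproduces the observed Y1=0, Y2=0.

M5 stuck-at-0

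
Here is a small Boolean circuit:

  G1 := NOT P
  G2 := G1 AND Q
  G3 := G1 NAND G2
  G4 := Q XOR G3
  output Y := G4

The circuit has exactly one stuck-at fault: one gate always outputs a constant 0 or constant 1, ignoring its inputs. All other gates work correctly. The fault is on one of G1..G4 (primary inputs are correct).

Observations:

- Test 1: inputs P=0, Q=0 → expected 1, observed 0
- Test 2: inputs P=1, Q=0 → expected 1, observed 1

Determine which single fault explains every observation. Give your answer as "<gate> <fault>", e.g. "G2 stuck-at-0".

G2 stuck-at-1

Fault-free values for test 1 (P=0, Q=0): G1=1, G2=0, G3=1, G4=1, giving Y=1. Observed 0.
Test 1: faults giving observed 0 are {G2 stuck-at-1, G3 stuck-at-0, G4 stuck-at-0}.
Test 2 (P=1, Q=0): fault-free G1=0, G2=0, G3=1, G4=1 → 1; observed 1. Eliminates G3 stuck-at-0, G4 stuck-at-0.
Only G2 stuck-at-1 is consistent with every test.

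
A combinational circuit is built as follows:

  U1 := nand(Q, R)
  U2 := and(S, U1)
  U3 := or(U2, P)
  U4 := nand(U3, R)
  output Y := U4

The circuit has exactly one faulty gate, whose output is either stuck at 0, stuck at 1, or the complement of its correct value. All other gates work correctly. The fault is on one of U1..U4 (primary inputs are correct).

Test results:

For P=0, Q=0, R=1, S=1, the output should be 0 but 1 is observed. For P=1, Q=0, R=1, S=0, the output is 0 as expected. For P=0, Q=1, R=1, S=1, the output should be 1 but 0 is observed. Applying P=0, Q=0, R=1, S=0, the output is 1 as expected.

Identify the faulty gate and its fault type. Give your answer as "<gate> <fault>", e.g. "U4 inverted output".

Fault-free values for test 1 (P=0, Q=0, R=1, S=1): U1=1, U2=1, U3=1, U4=0, giving Y=0. Observed 1.
Test 1: faults giving observed 1 are {U1 stuck-at-0, U1 inverted output, U2 stuck-at-0, U2 inverted output, U3 stuck-at-0, U3 inverted output, U4 stuck-at-1, U4 inverted output}.
Test 2 (P=1, Q=0, R=1, S=0): fault-free U1=1, U2=0, U3=1, U4=0 → 0; observed 0. Eliminates U3 stuck-at-0, U3 inverted output, U4 stuck-at-1, U4 inverted output.
Test 3 (P=0, Q=1, R=1, S=1): fault-free U1=0, U2=0, U3=0, U4=1 → 1; observed 0. Eliminates U1 stuck-at-0, U2 stuck-at-0.
Test 4 (P=0, Q=0, R=1, S=0): fault-free U1=1, U2=0, U3=0, U4=1 → 1; observed 1. Eliminates U2 inverted output.
Only U1 inverted output is consistent with every test.

U1 inverted output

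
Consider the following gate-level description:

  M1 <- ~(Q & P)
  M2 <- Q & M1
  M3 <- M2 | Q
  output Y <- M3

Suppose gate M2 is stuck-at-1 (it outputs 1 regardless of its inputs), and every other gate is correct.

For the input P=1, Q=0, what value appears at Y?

1

Propagate with M2 forced: M1=1, M2=1 [stuck-at-1], M3=1.
So Y = 1. (Without the fault it would be 0.)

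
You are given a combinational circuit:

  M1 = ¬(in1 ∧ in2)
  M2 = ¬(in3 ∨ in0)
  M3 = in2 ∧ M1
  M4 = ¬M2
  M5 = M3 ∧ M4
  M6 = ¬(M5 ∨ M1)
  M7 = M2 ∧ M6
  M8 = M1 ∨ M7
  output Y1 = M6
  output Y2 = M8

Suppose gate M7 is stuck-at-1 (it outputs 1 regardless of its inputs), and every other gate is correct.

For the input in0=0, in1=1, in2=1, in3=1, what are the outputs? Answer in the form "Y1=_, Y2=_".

Y1=1, Y2=1

Propagate with M7 forced: M1=0, M2=0, M3=0, M4=1, M5=0, M6=1, M7=1 [stuck-at-1], M8=1.
So the outputs are Y1=1, Y2=1. (Without the fault they would be Y1=1, Y2=0.)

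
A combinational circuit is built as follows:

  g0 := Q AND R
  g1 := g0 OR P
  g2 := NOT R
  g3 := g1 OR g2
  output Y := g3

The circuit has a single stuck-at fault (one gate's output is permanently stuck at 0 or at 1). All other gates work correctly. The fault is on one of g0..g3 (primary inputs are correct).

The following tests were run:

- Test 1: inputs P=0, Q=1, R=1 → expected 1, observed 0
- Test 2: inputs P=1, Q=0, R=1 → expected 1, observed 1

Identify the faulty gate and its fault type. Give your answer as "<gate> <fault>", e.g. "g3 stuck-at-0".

g0 stuck-at-0

Fault-free values for test 1 (P=0, Q=1, R=1): g0=1, g1=1, g2=0, g3=1, giving Y=1. Observed 0.
Test 1: faults giving observed 0 are {g0 stuck-at-0, g1 stuck-at-0, g3 stuck-at-0}.
Test 2 (P=1, Q=0, R=1): fault-free g0=0, g1=1, g2=0, g3=1 → 1; observed 1. Eliminates g1 stuck-at-0, g3 stuck-at-0.
Only g0 stuck-at-0 is consistent with every test.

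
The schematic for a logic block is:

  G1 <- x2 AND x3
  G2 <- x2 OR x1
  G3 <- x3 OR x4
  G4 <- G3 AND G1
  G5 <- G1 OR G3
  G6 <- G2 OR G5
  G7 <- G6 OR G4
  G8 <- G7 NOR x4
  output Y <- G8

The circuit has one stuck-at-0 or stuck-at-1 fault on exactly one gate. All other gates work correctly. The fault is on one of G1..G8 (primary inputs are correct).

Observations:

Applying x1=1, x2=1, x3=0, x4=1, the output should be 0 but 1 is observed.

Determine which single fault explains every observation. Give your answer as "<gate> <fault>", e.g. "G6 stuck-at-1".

Fault-free values for test 1 (x1=1, x2=1, x3=0, x4=1): G1=0, G2=1, G3=1, G4=0, G5=1, G6=1, G7=1, G8=0, giving Y=0. Observed 1.
Test 1: faults giving observed 1 are {G8 stuck-at-1}.
Only G8 stuck-at-1 is consistent with every test.

G8 stuck-at-1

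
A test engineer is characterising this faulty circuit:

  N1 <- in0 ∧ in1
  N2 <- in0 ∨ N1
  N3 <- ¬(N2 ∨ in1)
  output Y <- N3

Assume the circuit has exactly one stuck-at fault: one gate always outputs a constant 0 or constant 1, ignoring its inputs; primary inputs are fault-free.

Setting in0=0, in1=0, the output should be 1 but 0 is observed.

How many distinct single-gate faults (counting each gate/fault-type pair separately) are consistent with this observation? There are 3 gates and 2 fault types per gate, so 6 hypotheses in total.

Fault-free: N1=0, N2=0, N3=1 → 1. Observed 0.
  N1 stuck-at-0: output 1 ✗
  N1 stuck-at-1: output 0 ✓
  N2 stuck-at-0: output 1 ✗
  N2 stuck-at-1: output 0 ✓
  N3 stuck-at-0: output 0 ✓
  N3 stuck-at-1: output 1 ✗
Consistent faults: {N1 stuck-at-1, N2 stuck-at-1, N3 stuck-at-0} — 3 in all.

3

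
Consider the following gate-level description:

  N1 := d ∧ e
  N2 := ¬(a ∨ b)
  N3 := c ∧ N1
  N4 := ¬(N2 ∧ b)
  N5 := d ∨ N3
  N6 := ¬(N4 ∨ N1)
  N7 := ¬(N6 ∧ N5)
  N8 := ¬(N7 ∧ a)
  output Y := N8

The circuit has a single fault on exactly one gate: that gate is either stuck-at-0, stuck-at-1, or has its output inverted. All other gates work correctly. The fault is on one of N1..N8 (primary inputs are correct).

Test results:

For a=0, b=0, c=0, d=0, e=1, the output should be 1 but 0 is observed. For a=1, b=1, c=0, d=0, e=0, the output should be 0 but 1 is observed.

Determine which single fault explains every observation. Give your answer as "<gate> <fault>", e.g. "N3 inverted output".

Fault-free values for test 1 (a=0, b=0, c=0, d=0, e=1): N1=0, N2=1, N3=0, N4=1, N5=0, N6=0, N7=1, N8=1, giving Y=1. Observed 0.
Test 1: faults giving observed 0 are {N8 stuck-at-0, N8 inverted output}.
Test 2 (a=1, b=1, c=0, d=0, e=0): fault-free N1=0, N2=0, N3=0, N4=1, N5=0, N6=0, N7=1, N8=0 → 0; observed 1. Eliminates N8 stuck-at-0.
Only N8 inverted output is consistent with every test.

N8 inverted output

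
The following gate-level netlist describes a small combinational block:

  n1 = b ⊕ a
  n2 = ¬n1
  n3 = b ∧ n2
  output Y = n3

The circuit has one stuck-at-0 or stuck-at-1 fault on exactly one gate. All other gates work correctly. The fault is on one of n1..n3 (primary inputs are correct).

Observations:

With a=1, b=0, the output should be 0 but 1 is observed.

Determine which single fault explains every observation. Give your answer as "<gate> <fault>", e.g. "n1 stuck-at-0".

n3 stuck-at-1

Fault-free values for test 1 (a=1, b=0): n1=1, n2=0, n3=0, giving Y=0. Observed 1.
Test 1: faults giving observed 1 are {n3 stuck-at-1}.
Only n3 stuck-at-1 is consistent with every test.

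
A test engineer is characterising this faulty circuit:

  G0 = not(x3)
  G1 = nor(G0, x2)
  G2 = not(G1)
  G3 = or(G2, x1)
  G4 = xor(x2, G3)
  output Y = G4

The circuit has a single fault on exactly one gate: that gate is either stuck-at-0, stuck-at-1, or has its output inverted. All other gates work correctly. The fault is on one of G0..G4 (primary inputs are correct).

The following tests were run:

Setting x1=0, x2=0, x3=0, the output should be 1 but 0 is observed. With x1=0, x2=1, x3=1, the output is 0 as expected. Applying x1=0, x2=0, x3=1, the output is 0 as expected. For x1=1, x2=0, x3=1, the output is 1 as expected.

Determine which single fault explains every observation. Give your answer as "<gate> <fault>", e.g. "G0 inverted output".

Fault-free values for test 1 (x1=0, x2=0, x3=0): G0=1, G1=0, G2=1, G3=1, G4=1, giving Y=1. Observed 0.
Test 1: faults giving observed 0 are {G0 stuck-at-0, G0 inverted output, G1 stuck-at-1, G1 inverted output, G2 stuck-at-0, G2 inverted output, G3 stuck-at-0, G3 inverted output, G4 stuck-at-0, G4 inverted output}.
Test 2 (x1=0, x2=1, x3=1): fault-free G0=0, G1=0, G2=1, G3=1, G4=0 → 0; observed 0. Eliminates G1 stuck-at-1, G1 inverted output, G2 stuck-at-0, G2 inverted output, G3 stuck-at-0, G3 inverted output, G4 inverted output.
Test 3 (x1=0, x2=0, x3=1): fault-free G0=0, G1=1, G2=0, G3=0, G4=0 → 0; observed 0. Eliminates G0 inverted output.
Test 4 (x1=1, x2=0, x3=1): fault-free G0=0, G1=1, G2=0, G3=1, G4=1 → 1; observed 1. Eliminates G4 stuck-at-0.
Only G0 stuck-at-0 is consistent with every test.

G0 stuck-at-0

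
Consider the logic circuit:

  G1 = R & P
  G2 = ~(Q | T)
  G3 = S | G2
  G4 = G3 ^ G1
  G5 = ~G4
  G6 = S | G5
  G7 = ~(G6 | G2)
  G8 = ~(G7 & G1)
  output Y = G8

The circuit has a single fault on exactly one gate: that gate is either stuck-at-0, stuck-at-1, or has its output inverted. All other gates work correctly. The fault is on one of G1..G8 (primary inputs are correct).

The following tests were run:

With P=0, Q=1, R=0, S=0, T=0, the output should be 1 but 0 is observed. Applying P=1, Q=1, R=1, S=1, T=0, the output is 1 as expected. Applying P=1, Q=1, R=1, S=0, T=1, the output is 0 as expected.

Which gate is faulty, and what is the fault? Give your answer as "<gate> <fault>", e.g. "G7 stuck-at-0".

G1 stuck-at-1

Fault-free values for test 1 (P=0, Q=1, R=0, S=0, T=0): G1=0, G2=0, G3=0, G4=0, G5=1, G6=1, G7=0, G8=1, giving Y=1. Observed 0.
Test 1: faults giving observed 0 are {G1 stuck-at-1, G1 inverted output, G8 stuck-at-0, G8 inverted output}.
Test 2 (P=1, Q=1, R=1, S=1, T=0): fault-free G1=1, G2=0, G3=1, G4=0, G5=1, G6=1, G7=0, G8=1 → 1; observed 1. Eliminates G8 stuck-at-0, G8 inverted output.
Test 3 (P=1, Q=1, R=1, S=0, T=1): fault-free G1=1, G2=0, G3=0, G4=1, G5=0, G6=0, G7=1, G8=0 → 0; observed 0. Eliminates G1 inverted output.
Only G1 stuck-at-1 is consistent with every test.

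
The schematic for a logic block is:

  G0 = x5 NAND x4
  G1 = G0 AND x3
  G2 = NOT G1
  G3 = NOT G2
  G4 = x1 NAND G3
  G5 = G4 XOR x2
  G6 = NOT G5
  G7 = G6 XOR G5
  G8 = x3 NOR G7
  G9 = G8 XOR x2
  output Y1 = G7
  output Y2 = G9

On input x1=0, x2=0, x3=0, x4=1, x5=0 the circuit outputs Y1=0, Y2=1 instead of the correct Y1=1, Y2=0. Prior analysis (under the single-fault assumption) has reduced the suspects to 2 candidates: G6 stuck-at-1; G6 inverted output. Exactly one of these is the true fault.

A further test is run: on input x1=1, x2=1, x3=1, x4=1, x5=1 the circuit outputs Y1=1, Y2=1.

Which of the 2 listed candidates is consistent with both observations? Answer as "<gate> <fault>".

Evaluate each candidate on input x1=1, x2=1, x3=1, x4=1, x5=1:
  G6 stuck-at-1: G0=0, G1=0, G2=1, G3=0, G4=1, G5=0, G6=1 [stuck-at-1], G7=1, G8=0, G9=1 → Y1=1, Y2=1 — matches
  G6 inverted output: G0=0, G1=0, G2=1, G3=0, G4=1, G5=0, G6=0 [inverted output], G7=0, G8=0, G9=1 → Y1=0, Y2=1 — eliminated
Only G6 stuck-at-1 reproduces the observed Y1=1, Y2=1.

G6 stuck-at-1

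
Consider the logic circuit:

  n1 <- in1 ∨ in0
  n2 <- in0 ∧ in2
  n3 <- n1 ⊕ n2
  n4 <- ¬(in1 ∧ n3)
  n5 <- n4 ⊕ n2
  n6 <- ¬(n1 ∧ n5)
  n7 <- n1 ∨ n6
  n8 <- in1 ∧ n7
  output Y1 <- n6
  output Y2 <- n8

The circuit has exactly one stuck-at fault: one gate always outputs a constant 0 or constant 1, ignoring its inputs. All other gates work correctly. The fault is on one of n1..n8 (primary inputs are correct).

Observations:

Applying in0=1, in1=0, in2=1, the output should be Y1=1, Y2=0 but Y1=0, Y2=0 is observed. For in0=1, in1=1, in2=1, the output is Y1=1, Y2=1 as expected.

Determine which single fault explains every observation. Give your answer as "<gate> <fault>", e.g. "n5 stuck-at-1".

n2 stuck-at-0

Fault-free values for test 1 (in0=1, in1=0, in2=1): n1=1, n2=1, n3=0, n4=1, n5=0, n6=1, n7=1, n8=0, giving Y1=1, Y2=0. Observed Y1=0, Y2=0.
Test 1: faults giving observed Y1=0, Y2=0 are {n2 stuck-at-0, n4 stuck-at-0, n5 stuck-at-1, n6 stuck-at-0}.
Test 2 (in0=1, in1=1, in2=1): fault-free n1=1, n2=1, n3=0, n4=1, n5=0, n6=1, n7=1, n8=1 → Y1=1, Y2=1; observed Y1=1, Y2=1. Eliminates n4 stuck-at-0, n5 stuck-at-1, n6 stuck-at-0.
Only n2 stuck-at-0 is consistent with every test.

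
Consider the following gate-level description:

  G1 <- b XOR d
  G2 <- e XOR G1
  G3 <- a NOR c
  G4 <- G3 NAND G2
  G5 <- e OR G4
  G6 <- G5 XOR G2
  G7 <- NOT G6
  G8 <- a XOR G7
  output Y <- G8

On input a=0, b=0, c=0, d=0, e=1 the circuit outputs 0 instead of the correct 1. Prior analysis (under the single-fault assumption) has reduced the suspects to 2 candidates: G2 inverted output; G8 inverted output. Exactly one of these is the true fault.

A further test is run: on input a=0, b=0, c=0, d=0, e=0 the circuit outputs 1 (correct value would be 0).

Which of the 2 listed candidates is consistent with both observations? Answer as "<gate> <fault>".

G8 inverted output

Evaluate each candidate on input a=0, b=0, c=0, d=0, e=0:
  G2 inverted output: G1=0, G2=1 [inverted output], G3=1, G4=0, G5=0, G6=1, G7=0, G8=0 → 0 — eliminated
  G8 inverted output: G1=0, G2=0, G3=1, G4=1, G5=1, G6=1, G7=0, G8=1 [inverted output] → 1 — matches
Only G8 inverted output reproduces the observed 1.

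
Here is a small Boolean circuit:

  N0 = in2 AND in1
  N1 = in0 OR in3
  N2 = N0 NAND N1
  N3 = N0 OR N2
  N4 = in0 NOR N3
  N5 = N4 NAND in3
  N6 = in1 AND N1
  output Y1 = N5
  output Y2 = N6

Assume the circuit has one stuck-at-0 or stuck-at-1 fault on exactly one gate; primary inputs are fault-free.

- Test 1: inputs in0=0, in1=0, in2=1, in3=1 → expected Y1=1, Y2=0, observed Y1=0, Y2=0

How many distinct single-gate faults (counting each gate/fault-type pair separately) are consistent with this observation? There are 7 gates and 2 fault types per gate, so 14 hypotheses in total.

4

Fault-free: N0=0, N1=1, N2=1, N3=1, N4=0, N5=1, N6=0 → Y1=1, Y2=0. Observed Y1=0, Y2=0.
  N0 stuck-at-0: output Y1=1, Y2=0 ✗
  N0 stuck-at-1: output Y1=1, Y2=0 ✗
  N1 stuck-at-0: output Y1=1, Y2=0 ✗
  N1 stuck-at-1: output Y1=1, Y2=0 ✗
  N2 stuck-at-0: output Y1=0, Y2=0 ✓
  N2 stuck-at-1: output Y1=1, Y2=0 ✗
  N3 stuck-at-0: output Y1=0, Y2=0 ✓
  N3 stuck-at-1: output Y1=1, Y2=0 ✗
  N4 stuck-at-0: output Y1=1, Y2=0 ✗
  N4 stuck-at-1: output Y1=0, Y2=0 ✓
  N5 stuck-at-0: output Y1=0, Y2=0 ✓
  N5 stuck-at-1: output Y1=1, Y2=0 ✗
  N6 stuck-at-0: output Y1=1, Y2=0 ✗
  N6 stuck-at-1: output Y1=1, Y2=1 ✗
Consistent faults: {N2 stuck-at-0, N3 stuck-at-0, N4 stuck-at-1, N5 stuck-at-0} — 4 in all.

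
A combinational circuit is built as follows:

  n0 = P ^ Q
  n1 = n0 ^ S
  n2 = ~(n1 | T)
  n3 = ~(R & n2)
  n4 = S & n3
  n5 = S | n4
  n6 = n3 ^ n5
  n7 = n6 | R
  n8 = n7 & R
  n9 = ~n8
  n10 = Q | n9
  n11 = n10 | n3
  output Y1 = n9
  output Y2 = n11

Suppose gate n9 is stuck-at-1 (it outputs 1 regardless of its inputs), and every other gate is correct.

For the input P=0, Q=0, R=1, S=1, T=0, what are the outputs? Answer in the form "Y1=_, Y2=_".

Propagate with n9 forced: n0=0, n1=1, n2=0, n3=1, n4=1, n5=1, n6=0, n7=1, n8=1, n9=1 [stuck-at-1], n10=1, n11=1.
So the outputs are Y1=1, Y2=1. (Without the fault they would be Y1=0, Y2=1.)

Y1=1, Y2=1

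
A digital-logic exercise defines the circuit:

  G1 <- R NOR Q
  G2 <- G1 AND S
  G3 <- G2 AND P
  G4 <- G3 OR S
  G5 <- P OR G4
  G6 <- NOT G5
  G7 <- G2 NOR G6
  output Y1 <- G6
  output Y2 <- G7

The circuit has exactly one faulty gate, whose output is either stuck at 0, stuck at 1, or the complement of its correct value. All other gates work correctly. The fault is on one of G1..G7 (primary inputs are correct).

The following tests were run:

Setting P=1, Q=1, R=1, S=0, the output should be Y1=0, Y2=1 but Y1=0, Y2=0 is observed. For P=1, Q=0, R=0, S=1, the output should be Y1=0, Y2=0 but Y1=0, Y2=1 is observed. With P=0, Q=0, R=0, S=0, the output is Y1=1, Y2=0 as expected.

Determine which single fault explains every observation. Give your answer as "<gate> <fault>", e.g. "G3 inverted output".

G2 inverted output

Fault-free values for test 1 (P=1, Q=1, R=1, S=0): G1=0, G2=0, G3=0, G4=0, G5=1, G6=0, G7=1, giving Y1=0, Y2=1. Observed Y1=0, Y2=0.
Test 1: faults giving observed Y1=0, Y2=0 are {G2 stuck-at-1, G2 inverted output, G7 stuck-at-0, G7 inverted output}.
Test 2 (P=1, Q=0, R=0, S=1): fault-free G1=1, G2=1, G3=1, G4=1, G5=1, G6=0, G7=0 → Y1=0, Y2=0; observed Y1=0, Y2=1. Eliminates G2 stuck-at-1, G7 stuck-at-0.
Test 3 (P=0, Q=0, R=0, S=0): fault-free G1=1, G2=0, G3=0, G4=0, G5=0, G6=1, G7=0 → Y1=1, Y2=0; observed Y1=1, Y2=0. Eliminates G7 inverted output.
Only G2 inverted output is consistent with every test.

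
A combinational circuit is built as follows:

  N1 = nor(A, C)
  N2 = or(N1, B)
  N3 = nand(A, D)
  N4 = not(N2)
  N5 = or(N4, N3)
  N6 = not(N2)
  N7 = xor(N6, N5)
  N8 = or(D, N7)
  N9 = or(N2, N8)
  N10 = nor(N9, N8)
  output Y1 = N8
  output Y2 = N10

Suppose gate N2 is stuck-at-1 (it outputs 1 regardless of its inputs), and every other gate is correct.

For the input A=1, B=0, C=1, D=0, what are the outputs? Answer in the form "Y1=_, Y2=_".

Propagate with N2 forced: N1=0, N2=1 [stuck-at-1], N3=1, N4=0, N5=1, N6=0, N7=1, N8=1, N9=1, N10=0.
So the outputs are Y1=1, Y2=0. (Without the fault they would be Y1=0, Y2=1.)

Y1=1, Y2=0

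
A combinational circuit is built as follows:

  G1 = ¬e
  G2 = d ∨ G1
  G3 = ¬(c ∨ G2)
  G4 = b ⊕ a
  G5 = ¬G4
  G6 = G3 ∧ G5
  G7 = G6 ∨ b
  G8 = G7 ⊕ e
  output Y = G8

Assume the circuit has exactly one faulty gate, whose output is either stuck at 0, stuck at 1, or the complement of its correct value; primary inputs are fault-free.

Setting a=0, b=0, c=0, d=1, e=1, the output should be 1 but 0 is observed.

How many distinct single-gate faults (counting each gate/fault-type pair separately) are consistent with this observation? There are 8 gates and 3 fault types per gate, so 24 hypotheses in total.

10

Fault-free: G1=0, G2=1, G3=0, G4=0, G5=1, G6=0, G7=0, G8=1 → 1. Observed 0.
  G1: none of the 3 fault types match ✗
  G2: stuck-at-0, inverted output ✓; others ✗
  G3: stuck-at-1, inverted output ✓; others ✗
  G4: none of the 3 fault types match ✗
  G5: none of the 3 fault types match ✗
  G6: stuck-at-1, inverted output ✓; others ✗
  G7: stuck-at-1, inverted output ✓; others ✗
  G8: stuck-at-0, inverted output ✓; others ✗
Consistent faults: {G2 stuck-at-0, G2 inverted output, G3 stuck-at-1, G3 inverted output, G6 stuck-at-1, G6 inverted output, G7 stuck-at-1, G7 inverted output, G8 stuck-at-0, G8 inverted output} — 10 in all.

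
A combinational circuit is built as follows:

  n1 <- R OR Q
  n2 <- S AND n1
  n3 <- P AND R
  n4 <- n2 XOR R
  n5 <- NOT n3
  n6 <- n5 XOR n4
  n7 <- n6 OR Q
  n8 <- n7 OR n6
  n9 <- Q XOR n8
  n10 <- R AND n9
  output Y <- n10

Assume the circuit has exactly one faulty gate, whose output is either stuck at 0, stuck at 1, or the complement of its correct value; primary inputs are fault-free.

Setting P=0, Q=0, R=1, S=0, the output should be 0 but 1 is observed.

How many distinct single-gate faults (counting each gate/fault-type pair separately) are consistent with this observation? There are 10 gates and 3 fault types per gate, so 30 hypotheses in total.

Fault-free: n1=1, n2=0, n3=0, n4=1, n5=1, n6=0, n7=0, n8=0, n9=0, n10=0 → 0. Observed 1.
  n1: none of the 3 fault types match ✗
  n2: stuck-at-1, inverted output ✓; others ✗
  n3: stuck-at-1, inverted output ✓; others ✗
  n4: stuck-at-0, inverted output ✓; others ✗
  n5: stuck-at-0, inverted output ✓; others ✗
  n6: stuck-at-1, inverted output ✓; others ✗
  n7: stuck-at-1, inverted output ✓; others ✗
  n8: stuck-at-1, inverted output ✓; others ✗
  n9: stuck-at-1, inverted output ✓; others ✗
  n10: stuck-at-1, inverted output ✓; others ✗
Consistent faults: {n2 stuck-at-1, n2 inverted output, n3 stuck-at-1, n3 inverted output, n4 stuck-at-0, n4 inverted output, n5 stuck-at-0, n5 inverted output, n6 stuck-at-1, n6 inverted output, n7 stuck-at-1, n7 inverted output, n8 stuck-at-1, n8 inverted output, n9 stuck-at-1, n9 inverted output, n10 stuck-at-1, n10 inverted output} — 18 in all.

18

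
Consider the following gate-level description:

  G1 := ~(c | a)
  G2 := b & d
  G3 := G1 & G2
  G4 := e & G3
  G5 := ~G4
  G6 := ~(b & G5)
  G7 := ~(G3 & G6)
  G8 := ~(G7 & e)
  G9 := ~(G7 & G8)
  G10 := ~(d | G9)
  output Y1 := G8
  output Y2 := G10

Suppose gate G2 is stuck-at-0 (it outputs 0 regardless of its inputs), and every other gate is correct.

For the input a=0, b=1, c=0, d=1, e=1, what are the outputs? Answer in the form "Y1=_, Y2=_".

Y1=0, Y2=0

Propagate with G2 forced: G1=1, G2=0 [stuck-at-0], G3=0, G4=0, G5=1, G6=0, G7=1, G8=0, G9=1, G10=0.
So the outputs are Y1=0, Y2=0. (Without the fault they would be Y1=1, Y2=0.)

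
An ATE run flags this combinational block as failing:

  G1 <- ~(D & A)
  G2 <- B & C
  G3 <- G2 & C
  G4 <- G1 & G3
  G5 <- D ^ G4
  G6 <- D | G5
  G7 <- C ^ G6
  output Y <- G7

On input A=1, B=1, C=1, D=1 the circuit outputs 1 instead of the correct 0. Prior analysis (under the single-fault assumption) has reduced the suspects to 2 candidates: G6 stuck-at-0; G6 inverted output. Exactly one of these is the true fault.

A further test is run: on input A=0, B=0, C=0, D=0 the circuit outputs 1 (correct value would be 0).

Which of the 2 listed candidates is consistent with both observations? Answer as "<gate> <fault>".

Evaluate each candidate on input A=0, B=0, C=0, D=0:
  G6 stuck-at-0: G1=1, G2=0, G3=0, G4=0, G5=0, G6=0 [stuck-at-0], G7=0 → 0 — eliminated
  G6 inverted output: G1=1, G2=0, G3=0, G4=0, G5=0, G6=1 [inverted output], G7=1 → 1 — matches
Only G6 inverted output reproduces the observed 1.

G6 inverted output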